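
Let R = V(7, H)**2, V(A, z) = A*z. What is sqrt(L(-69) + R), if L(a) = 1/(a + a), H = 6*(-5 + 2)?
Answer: sqrt(302342406)/138 ≈ 126.00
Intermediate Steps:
H = -18 (H = 6*(-3) = -18)
L(a) = 1/(2*a)
R = 15876 (R = (7*(-18))**2 = (-126)**2 = 15876)
sqrt(L(-69) + R) = sqrt((1/2)/(-69) + 15876) = sqrt((1/2)*(-1/69) + 15876) = sqrt(-1/138 + 15876) = sqrt(2190887/138) = sqrt(302342406)/138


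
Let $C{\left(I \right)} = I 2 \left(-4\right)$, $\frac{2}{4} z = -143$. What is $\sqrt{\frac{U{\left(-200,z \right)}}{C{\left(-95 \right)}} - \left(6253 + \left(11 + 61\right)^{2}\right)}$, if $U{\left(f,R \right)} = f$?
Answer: $\frac{2 i \sqrt{1032213}}{19} \approx 106.95 i$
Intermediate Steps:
$z = -286$ ($z = 2 \left(-143\right) = -286$)
$C{\left(I \right)} = - 8 I$ ($C{\left(I \right)} = 2 I \left(-4\right) = - 8 I$)
$\sqrt{\frac{U{\left(-200,z \right)}}{C{\left(-95 \right)}} - \left(6253 + \left(11 + 61\right)^{2}\right)} = \sqrt{- \frac{200}{\left(-8\right) \left(-95\right)} - \left(6253 + \left(11 + 61\right)^{2}\right)} = \sqrt{- \frac{200}{760} - 11437} = \sqrt{\left(-200\right) \frac{1}{760} - 11437} = \sqrt{- \frac{5}{19} - 11437} = \sqrt{- \frac{217308}{19}} = \frac{2 i \sqrt{1032213}}{19}$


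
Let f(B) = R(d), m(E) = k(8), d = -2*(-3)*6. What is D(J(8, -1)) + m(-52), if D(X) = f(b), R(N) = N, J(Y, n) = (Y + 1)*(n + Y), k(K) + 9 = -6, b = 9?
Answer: 21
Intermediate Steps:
k(K) = -15 (k(K) = -9 - 6 = -15)
J(Y, n) = (1 + Y)*(Y + n)
d = 36 (d = 6*6 = 36)
m(E) = -15
f(B) = 36
D(X) = 36
D(J(8, -1)) + m(-52) = 36 - 15 = 21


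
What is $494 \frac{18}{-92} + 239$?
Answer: $\frac{3274}{23} \approx 142.35$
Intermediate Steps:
$494 \frac{18}{-92} + 239 = 494 \cdot 18 \left(- \frac{1}{92}\right) + 239 = 494 \left(- \frac{9}{46}\right) + 239 = - \frac{2223}{23} + 239 = \frac{3274}{23}$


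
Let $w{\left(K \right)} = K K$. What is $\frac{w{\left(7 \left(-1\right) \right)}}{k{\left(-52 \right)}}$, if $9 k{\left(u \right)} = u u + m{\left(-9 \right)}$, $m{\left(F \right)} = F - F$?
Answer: $\frac{441}{2704} \approx 0.16309$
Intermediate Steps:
$m{\left(F \right)} = 0$
$k{\left(u \right)} = \frac{u^{2}}{9}$ ($k{\left(u \right)} = \frac{u u + 0}{9} = \frac{u^{2} + 0}{9} = \frac{u^{2}}{9}$)
$w{\left(K \right)} = K^{2}$
$\frac{w{\left(7 \left(-1\right) \right)}}{k{\left(-52 \right)}} = \frac{\left(7 \left(-1\right)\right)^{2}}{\frac{1}{9} \left(-52\right)^{2}} = \frac{\left(-7\right)^{2}}{\frac{1}{9} \cdot 2704} = \frac{49}{\frac{2704}{9}} = 49 \cdot \frac{9}{2704} = \frac{441}{2704}$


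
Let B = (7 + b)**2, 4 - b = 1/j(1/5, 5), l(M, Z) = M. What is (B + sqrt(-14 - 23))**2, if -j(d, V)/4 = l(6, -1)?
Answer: 4919274913/331776 + 70225*I*sqrt(37)/288 ≈ 14827.0 + 1483.2*I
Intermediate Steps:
j(d, V) = -24 (j(d, V) = -4*6 = -24)
b = 97/24 (b = 4 - 1/(-24) = 4 - 1*(-1/24) = 4 + 1/24 = 97/24 ≈ 4.0417)
B = 70225/576 (B = (7 + 97/24)**2 = (265/24)**2 = 70225/576 ≈ 121.92)
(B + sqrt(-14 - 23))**2 = (70225/576 + sqrt(-14 - 23))**2 = (70225/576 + sqrt(-37))**2 = (70225/576 + I*sqrt(37))**2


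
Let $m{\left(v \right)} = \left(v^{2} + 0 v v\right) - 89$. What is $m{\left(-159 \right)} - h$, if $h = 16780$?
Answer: $8412$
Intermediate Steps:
$m{\left(v \right)} = -89 + v^{2}$ ($m{\left(v \right)} = \left(v^{2} + 0 v\right) - 89 = \left(v^{2} + 0\right) - 89 = v^{2} - 89 = -89 + v^{2}$)
$m{\left(-159 \right)} - h = \left(-89 + \left(-159\right)^{2}\right) - 16780 = \left(-89 + 25281\right) - 16780 = 25192 - 16780 = 8412$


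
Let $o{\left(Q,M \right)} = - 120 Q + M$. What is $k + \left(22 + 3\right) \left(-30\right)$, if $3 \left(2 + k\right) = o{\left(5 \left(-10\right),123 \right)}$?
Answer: $1289$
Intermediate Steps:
$o{\left(Q,M \right)} = M - 120 Q$
$k = 2039$ ($k = -2 + \frac{123 - 120 \cdot 5 \left(-10\right)}{3} = -2 + \frac{123 - -6000}{3} = -2 + \frac{123 + 6000}{3} = -2 + \frac{1}{3} \cdot 6123 = -2 + 2041 = 2039$)
$k + \left(22 + 3\right) \left(-30\right) = 2039 + \left(22 + 3\right) \left(-30\right) = 2039 + 25 \left(-30\right) = 2039 - 750 = 1289$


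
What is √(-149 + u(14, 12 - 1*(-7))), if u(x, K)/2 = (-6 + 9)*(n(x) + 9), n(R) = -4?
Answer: I*√119 ≈ 10.909*I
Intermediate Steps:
u(x, K) = 30 (u(x, K) = 2*((-6 + 9)*(-4 + 9)) = 2*(3*5) = 2*15 = 30)
√(-149 + u(14, 12 - 1*(-7))) = √(-149 + 30) = √(-119) = I*√119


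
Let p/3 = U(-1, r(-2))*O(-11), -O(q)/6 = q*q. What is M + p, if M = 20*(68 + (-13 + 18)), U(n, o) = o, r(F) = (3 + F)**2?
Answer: -718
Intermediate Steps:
O(q) = -6*q**2 (O(q) = -6*q*q = -6*q**2)
M = 1460 (M = 20*(68 + 5) = 20*73 = 1460)
p = -2178 (p = 3*((3 - 2)**2*(-6*(-11)**2)) = 3*(1**2*(-6*121)) = 3*(1*(-726)) = 3*(-726) = -2178)
M + p = 1460 - 2178 = -718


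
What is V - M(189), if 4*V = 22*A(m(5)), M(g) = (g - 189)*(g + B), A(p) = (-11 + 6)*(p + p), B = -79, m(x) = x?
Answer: -275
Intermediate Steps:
A(p) = -10*p
M(g) = (-189 + g)*(-79 + g) (M(g) = (g - 189)*(g - 79) = (-189 + g)*(-79 + g))
V = -275 (V = (22*(-10*5))/4 = (22*(-50))/4 = (¼)*(-1100) = -275)
V - M(189) = -275 - (14931 + 189² - 268*189) = -275 - (14931 + 35721 - 50652) = -275 - 1*0 = -275 + 0 = -275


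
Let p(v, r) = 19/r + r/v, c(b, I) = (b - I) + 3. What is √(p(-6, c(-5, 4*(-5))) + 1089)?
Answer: √39134/6 ≈ 32.971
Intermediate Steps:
c(b, I) = 3 + b - I
√(p(-6, c(-5, 4*(-5))) + 1089) = √((19/(3 - 5 - 4*(-5)) + (3 - 5 - 4*(-5))/(-6)) + 1089) = √((19/(3 - 5 - 1*(-20)) + (3 - 5 - 1*(-20))*(-⅙)) + 1089) = √((19/(3 - 5 + 20) + (3 - 5 + 20)*(-⅙)) + 1089) = √((19/18 + 18*(-⅙)) + 1089) = √((19*(1/18) - 3) + 1089) = √((19/18 - 3) + 1089) = √(-35/18 + 1089) = √(19567/18) = √39134/6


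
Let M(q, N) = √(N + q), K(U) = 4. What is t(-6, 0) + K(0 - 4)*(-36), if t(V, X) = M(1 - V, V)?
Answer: -143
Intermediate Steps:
t(V, X) = 1 (t(V, X) = √(V + (1 - V)) = √1 = 1)
t(-6, 0) + K(0 - 4)*(-36) = 1 + 4*(-36) = 1 - 144 = -143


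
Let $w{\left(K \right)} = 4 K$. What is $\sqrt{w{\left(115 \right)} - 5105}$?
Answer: $i \sqrt{4645} \approx 68.154 i$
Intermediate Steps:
$\sqrt{w{\left(115 \right)} - 5105} = \sqrt{4 \cdot 115 - 5105} = \sqrt{460 - 5105} = \sqrt{-4645} = i \sqrt{4645}$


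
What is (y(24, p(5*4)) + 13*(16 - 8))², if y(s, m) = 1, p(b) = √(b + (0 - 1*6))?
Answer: 11025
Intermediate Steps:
p(b) = √(-6 + b) (p(b) = √(b + (0 - 6)) = √(b - 6) = √(-6 + b))
(y(24, p(5*4)) + 13*(16 - 8))² = (1 + 13*(16 - 8))² = (1 + 13*8)² = (1 + 104)² = 105² = 11025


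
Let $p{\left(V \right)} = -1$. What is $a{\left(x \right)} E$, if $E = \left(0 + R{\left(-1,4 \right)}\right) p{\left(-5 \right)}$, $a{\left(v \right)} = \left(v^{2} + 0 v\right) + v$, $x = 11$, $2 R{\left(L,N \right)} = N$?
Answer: $-264$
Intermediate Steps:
$R{\left(L,N \right)} = \frac{N}{2}$
$a{\left(v \right)} = v + v^{2}$ ($a{\left(v \right)} = \left(v^{2} + 0\right) + v = v^{2} + v = v + v^{2}$)
$E = -2$ ($E = \left(0 + \frac{1}{2} \cdot 4\right) \left(-1\right) = \left(0 + 2\right) \left(-1\right) = 2 \left(-1\right) = -2$)
$a{\left(x \right)} E = 11 \left(1 + 11\right) \left(-2\right) = 11 \cdot 12 \left(-2\right) = 132 \left(-2\right) = -264$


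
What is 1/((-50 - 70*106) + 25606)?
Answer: 1/18136 ≈ 5.5139e-5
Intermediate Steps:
1/((-50 - 70*106) + 25606) = 1/((-50 - 7420) + 25606) = 1/(-7470 + 25606) = 1/18136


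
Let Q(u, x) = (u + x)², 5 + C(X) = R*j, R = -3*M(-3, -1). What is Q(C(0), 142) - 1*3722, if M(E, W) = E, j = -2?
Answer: 10439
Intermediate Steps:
R = 9 (R = -3*(-3) = 9)
C(X) = -23 (C(X) = -5 + 9*(-2) = -5 - 18 = -23)
Q(C(0), 142) - 1*3722 = (-23 + 142)² - 1*3722 = 119² - 3722 = 14161 - 3722 = 10439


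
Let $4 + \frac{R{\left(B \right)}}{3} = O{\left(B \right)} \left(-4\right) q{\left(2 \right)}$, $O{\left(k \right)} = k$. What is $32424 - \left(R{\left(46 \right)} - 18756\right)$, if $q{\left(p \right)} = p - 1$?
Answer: $51744$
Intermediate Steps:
$q{\left(p \right)} = -1 + p$
$R{\left(B \right)} = -12 - 12 B$ ($R{\left(B \right)} = -12 + 3 B \left(-4\right) \left(-1 + 2\right) = -12 + 3 - 4 B 1 = -12 + 3 \left(- 4 B\right) = -12 - 12 B$)
$32424 - \left(R{\left(46 \right)} - 18756\right) = 32424 - \left(\left(-12 - 552\right) - 18756\right) = 32424 - \left(-564 - 18756\right) = 32424 - -19320 = 32424 + 19320 = 51744$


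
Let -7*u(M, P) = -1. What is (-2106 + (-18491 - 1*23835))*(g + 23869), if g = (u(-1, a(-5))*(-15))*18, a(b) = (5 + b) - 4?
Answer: -7411835216/7 ≈ -1.0588e+9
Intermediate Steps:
a(b) = 1 + b
u(M, P) = ⅐ (u(M, P) = -⅐*(-1) = ⅐)
g = -270/7 (g = ((⅐)*(-15))*18 = -15/7*18 = -270/7 ≈ -38.571)
(-2106 + (-18491 - 1*23835))*(g + 23869) = (-2106 + (-18491 - 1*23835))*(-270/7 + 23869) = (-2106 + (-18491 - 23835))*(166813/7) = (-2106 - 42326)*(166813/7) = -44432*166813/7 = -7411835216/7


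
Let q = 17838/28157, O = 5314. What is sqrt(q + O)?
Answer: 2*sqrt(1053382484338)/28157 ≈ 72.901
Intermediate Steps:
q = 17838/28157 (q = 17838*(1/28157) = 17838/28157 ≈ 0.63352)
sqrt(q + O) = sqrt(17838/28157 + 5314) = sqrt(149644136/28157) = 2*sqrt(1053382484338)/28157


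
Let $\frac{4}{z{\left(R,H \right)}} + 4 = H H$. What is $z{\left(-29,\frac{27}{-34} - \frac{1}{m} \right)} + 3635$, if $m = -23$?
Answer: $\frac{7636604549}{2101527} \approx 3633.8$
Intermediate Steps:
$z{\left(R,H \right)} = \frac{4}{-4 + H^{2}}$ ($z{\left(R,H \right)} = \frac{4}{-4 + H H} = \frac{4}{-4 + H^{2}}$)
$z{\left(-29,\frac{27}{-34} - \frac{1}{m} \right)} + 3635 = \frac{4}{-4 + \left(\frac{27}{-34} - \frac{1}{-23}\right)^{2}} + 3635 = \frac{4}{-4 + \left(27 \left(- \frac{1}{34}\right) - - \frac{1}{23}\right)^{2}} + 3635 = \frac{4}{-4 + \left(- \frac{27}{34} + \frac{1}{23}\right)^{2}} + 3635 = \frac{4}{-4 + \left(- \frac{587}{782}\right)^{2}} + 3635 = \frac{4}{-4 + \frac{344569}{611524}} + 3635 = \frac{4}{- \frac{2101527}{611524}} + 3635 = 4 \left(- \frac{611524}{2101527}\right) + 3635 = - \frac{2446096}{2101527} + 3635 = \frac{7636604549}{2101527}$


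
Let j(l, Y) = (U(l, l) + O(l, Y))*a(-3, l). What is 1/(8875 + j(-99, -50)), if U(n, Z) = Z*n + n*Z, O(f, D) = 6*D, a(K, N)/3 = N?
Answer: -1/5723819 ≈ -1.7471e-7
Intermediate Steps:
a(K, N) = 3*N
U(n, Z) = 2*Z*n (U(n, Z) = Z*n + Z*n = 2*Z*n)
j(l, Y) = 3*l*(2*l**2 + 6*Y) (j(l, Y) = (2*l*l + 6*Y)*(3*l) = (2*l**2 + 6*Y)*(3*l) = 3*l*(2*l**2 + 6*Y))
1/(8875 + j(-99, -50)) = 1/(8875 + 6*(-99)*((-99)**2 + 3*(-50))) = 1/(8875 + 6*(-99)*(9801 - 150)) = 1/(8875 + 6*(-99)*9651) = 1/(8875 - 5732694) = 1/(-5723819) = -1/5723819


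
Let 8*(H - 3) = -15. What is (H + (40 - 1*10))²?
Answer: 62001/64 ≈ 968.77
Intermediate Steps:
H = 9/8 (H = 3 + (⅛)*(-15) = 3 - 15/8 = 9/8 ≈ 1.1250)
(H + (40 - 1*10))² = (9/8 + (40 - 1*10))² = (9/8 + (40 - 10))² = (9/8 + 30)² = (249/8)² = 62001/64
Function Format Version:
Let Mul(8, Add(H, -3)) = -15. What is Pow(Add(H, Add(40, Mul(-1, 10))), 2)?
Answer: Rational(62001, 64) ≈ 968.77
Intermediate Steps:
H = Rational(9, 8) (H = Add(3, Mul(Rational(1, 8), -15)) = Add(3, Rational(-15, 8)) = Rational(9, 8) ≈ 1.1250)
Pow(Add(H, Add(40, Mul(-1, 10))), 2) = Pow(Add(Rational(9, 8), Add(40, Mul(-1, 10))), 2) = Pow(Add(Rational(9, 8), Add(40, -10)), 2) = Pow(Add(Rational(9, 8), 30), 2) = Pow(Rational(249, 8), 2) = Rational(62001, 64)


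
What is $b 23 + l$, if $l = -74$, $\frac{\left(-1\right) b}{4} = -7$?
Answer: $570$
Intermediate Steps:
$b = 28$ ($b = \left(-4\right) \left(-7\right) = 28$)
$b 23 + l = 28 \cdot 23 - 74 = 644 - 74 = 570$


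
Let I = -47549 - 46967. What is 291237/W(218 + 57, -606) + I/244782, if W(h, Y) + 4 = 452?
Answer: 35623616083/54831168 ≈ 649.70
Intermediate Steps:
I = -94516
W(h, Y) = 448 (W(h, Y) = -4 + 452 = 448)
291237/W(218 + 57, -606) + I/244782 = 291237/448 - 94516/244782 = 291237*(1/448) - 94516*1/244782 = 291237/448 - 47258/122391 = 35623616083/54831168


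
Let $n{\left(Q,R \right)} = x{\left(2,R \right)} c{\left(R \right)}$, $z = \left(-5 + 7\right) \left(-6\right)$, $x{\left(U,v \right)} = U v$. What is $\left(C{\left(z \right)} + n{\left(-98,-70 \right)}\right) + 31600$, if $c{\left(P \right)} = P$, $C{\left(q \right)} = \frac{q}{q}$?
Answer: $41401$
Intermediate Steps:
$z = -12$ ($z = 2 \left(-6\right) = -12$)
$C{\left(q \right)} = 1$
$n{\left(Q,R \right)} = 2 R^{2}$ ($n{\left(Q,R \right)} = 2 R R = 2 R^{2}$)
$\left(C{\left(z \right)} + n{\left(-98,-70 \right)}\right) + 31600 = \left(1 + 2 \left(-70\right)^{2}\right) + 31600 = \left(1 + 2 \cdot 4900\right) + 31600 = \left(1 + 9800\right) + 31600 = 9801 + 31600 = 41401$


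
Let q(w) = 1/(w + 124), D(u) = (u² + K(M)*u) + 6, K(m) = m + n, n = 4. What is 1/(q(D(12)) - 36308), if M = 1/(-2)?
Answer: -316/11473327 ≈ -2.7542e-5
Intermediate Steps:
M = -½ ≈ -0.50000
K(m) = 4 + m (K(m) = m + 4 = 4 + m)
D(u) = 6 + u² + 7*u/2 (D(u) = (u² + (4 - ½)*u) + 6 = (u² + 7*u/2) + 6 = 6 + u² + 7*u/2)
q(w) = 1/(124 + w)
1/(q(D(12)) - 36308) = 1/(1/(124 + (6 + 12² + (7/2)*12)) - 36308) = 1/(1/(124 + (6 + 144 + 42)) - 36308) = 1/(1/(124 + 192) - 36308) = 1/(1/316 - 36308) = 1/(-11473327/316) = -316/11473327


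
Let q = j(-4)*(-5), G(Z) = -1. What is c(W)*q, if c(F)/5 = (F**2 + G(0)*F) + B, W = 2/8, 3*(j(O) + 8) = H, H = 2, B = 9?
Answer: 12925/8 ≈ 1615.6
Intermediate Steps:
j(O) = -22/3 (j(O) = -8 + (1/3)*2 = -8 + 2/3 = -22/3)
W = 1/4 (W = 2*(1/8) = 1/4 ≈ 0.25000)
q = 110/3 (q = -22/3*(-5) = 110/3 ≈ 36.667)
c(F) = 45 - 5*F + 5*F**2 (c(F) = 5*((F**2 - F) + 9) = 5*(9 + F**2 - F) = 45 - 5*F + 5*F**2)
c(W)*q = (45 - 5*1/4 + 5*(1/4)**2)*(110/3) = (45 - 5/4 + 5*(1/16))*(110/3) = (45 - 5/4 + 5/16)*(110/3) = (705/16)*(110/3) = 12925/8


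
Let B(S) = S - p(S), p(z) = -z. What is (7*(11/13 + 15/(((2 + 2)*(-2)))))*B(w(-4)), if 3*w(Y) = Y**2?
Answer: -2996/39 ≈ -76.821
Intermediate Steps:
w(Y) = Y**2/3
B(S) = 2*S (B(S) = S - (-1)*S = S + S = 2*S)
(7*(11/13 + 15/(((2 + 2)*(-2)))))*B(w(-4)) = (7*(11/13 + 15/(((2 + 2)*(-2)))))*(2*((1/3)*(-4)**2)) = (7*(11*(1/13) + 15/((4*(-2)))))*(2*((1/3)*16)) = (7*(11/13 + 15/(-8)))*(2*(16/3)) = (7*(11/13 + 15*(-1/8)))*(32/3) = (7*(11/13 - 15/8))*(32/3) = (7*(-107/104))*(32/3) = -749/104*32/3 = -2996/39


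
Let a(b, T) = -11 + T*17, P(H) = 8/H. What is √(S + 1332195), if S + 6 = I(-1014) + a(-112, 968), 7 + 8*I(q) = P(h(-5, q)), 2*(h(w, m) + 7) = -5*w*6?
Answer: √6236079638/68 ≈ 1161.3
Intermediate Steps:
h(w, m) = -7 - 15*w (h(w, m) = -7 + (-5*w*6)/2 = -7 + (-30*w)/2 = -7 - 15*w)
I(q) = -117/136 (I(q) = -7/8 + (8/(-7 - 15*(-5)))/8 = -7/8 + (8/(-7 + 75))/8 = -7/8 + (8/68)/8 = -7/8 + (8*(1/68))/8 = -7/8 + (⅛)*(2/17) = -7/8 + 1/68 = -117/136)
a(b, T) = -11 + 17*T
S = 2235587/136 (S = -6 + (-117/136 + (-11 + 17*968)) = -6 + (-117/136 + (-11 + 16456)) = -6 + (-117/136 + 16445) = -6 + 2236403/136 = 2235587/136 ≈ 16438.)
√(S + 1332195) = √(2235587/136 + 1332195) = √(183414107/136) = √6236079638/68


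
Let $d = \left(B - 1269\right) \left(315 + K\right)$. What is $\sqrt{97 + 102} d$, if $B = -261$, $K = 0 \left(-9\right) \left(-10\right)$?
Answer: $- 481950 \sqrt{199} \approx -6.7987 \cdot 10^{6}$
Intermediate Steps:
$K = 0$ ($K = 0 \left(-10\right) = 0$)
$d = -481950$ ($d = \left(-261 - 1269\right) \left(315 + 0\right) = \left(-1530\right) 315 = -481950$)
$\sqrt{97 + 102} d = \sqrt{97 + 102} \left(-481950\right) = \sqrt{199} \left(-481950\right) = - 481950 \sqrt{199}$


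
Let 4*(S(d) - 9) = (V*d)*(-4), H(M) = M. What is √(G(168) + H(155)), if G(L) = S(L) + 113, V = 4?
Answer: I*√395 ≈ 19.875*I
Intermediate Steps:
S(d) = 9 - 4*d (S(d) = 9 + ((4*d)*(-4))/4 = 9 + (-16*d)/4 = 9 - 4*d)
G(L) = 122 - 4*L (G(L) = (9 - 4*L) + 113 = 122 - 4*L)
√(G(168) + H(155)) = √((122 - 4*168) + 155) = √((122 - 672) + 155) = √(-550 + 155) = √(-395) = I*√395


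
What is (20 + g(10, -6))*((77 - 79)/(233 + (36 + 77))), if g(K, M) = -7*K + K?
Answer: 40/173 ≈ 0.23121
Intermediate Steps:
g(K, M) = -6*K
(20 + g(10, -6))*((77 - 79)/(233 + (36 + 77))) = (20 - 6*10)*((77 - 79)/(233 + (36 + 77))) = (20 - 60)*(-2/(233 + 113)) = -(-80)/346 = -40*(-1/173) = 40/173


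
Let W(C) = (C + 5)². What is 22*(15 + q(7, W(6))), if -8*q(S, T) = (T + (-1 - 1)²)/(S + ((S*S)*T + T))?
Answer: 7993865/24228 ≈ 329.94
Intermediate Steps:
W(C) = (5 + C)²
q(S, T) = -(4 + T)/(8*(S + T + T*S²)) (q(S, T) = -(T + (-1 - 1)²)/(8*(S + ((S*S)*T + T))) = -(T + (-2)²)/(8*(S + (S²*T + T))) = -(T + 4)/(8*(S + (T*S² + T))) = -(4 + T)/(8*(S + (T + T*S²))) = -(4 + T)/(8*(S + T + T*S²)))
22*(15 + q(7, W(6))) = 22*(15 + (-½ - (5 + 6)²/8)/(7 + (5 + 6)² + (5 + 6)²*7²)) = 22*(15 + (-½ - ⅛*11²)/(7 + 11² + 11²*49)) = 22*(15 + (-½ - ⅛*121)/(7 + 121 + 121*49)) = 22*(15 + (-½ - 121/8)/(7 + 121 + 5929)) = 22*(15 - 125/8/6057) = 22*(15 + (1/6057)*(-125/8)) = 22*(15 - 125/48456) = 22*(726715/48456) = 7993865/24228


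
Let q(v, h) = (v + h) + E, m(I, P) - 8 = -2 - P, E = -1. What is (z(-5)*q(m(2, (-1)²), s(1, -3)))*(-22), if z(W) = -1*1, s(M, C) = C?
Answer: 22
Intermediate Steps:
m(I, P) = 6 - P (m(I, P) = 8 + (-2 - P) = 6 - P)
z(W) = -1
q(v, h) = -1 + h + v (q(v, h) = (v + h) - 1 = (h + v) - 1 = -1 + h + v)
(z(-5)*q(m(2, (-1)²), s(1, -3)))*(-22) = -(-1 - 3 + (6 - 1*(-1)²))*(-22) = -(-1 - 3 + (6 - 1*1))*(-22) = -(-1 - 3 + (6 - 1))*(-22) = -(-1 - 3 + 5)*(-22) = -1*1*(-22) = -1*(-22) = 22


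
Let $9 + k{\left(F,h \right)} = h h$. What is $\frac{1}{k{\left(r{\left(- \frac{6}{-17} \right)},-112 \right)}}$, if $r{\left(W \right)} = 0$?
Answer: $\frac{1}{12535} \approx 7.9777 \cdot 10^{-5}$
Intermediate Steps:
$k{\left(F,h \right)} = -9 + h^{2}$ ($k{\left(F,h \right)} = -9 + h h = -9 + h^{2}$)
$\frac{1}{k{\left(r{\left(- \frac{6}{-17} \right)},-112 \right)}} = \frac{1}{-9 + \left(-112\right)^{2}} = \frac{1}{-9 + 12544} = \frac{1}{12535}$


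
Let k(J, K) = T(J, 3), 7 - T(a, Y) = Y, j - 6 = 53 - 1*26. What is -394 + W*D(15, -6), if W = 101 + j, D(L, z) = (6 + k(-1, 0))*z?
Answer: -8434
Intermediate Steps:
j = 33 (j = 6 + (53 - 1*26) = 6 + (53 - 26) = 6 + 27 = 33)
T(a, Y) = 7 - Y
k(J, K) = 4 (k(J, K) = 7 - 1*3 = 7 - 3 = 4)
D(L, z) = 10*z (D(L, z) = (6 + 4)*z = 10*z)
W = 134 (W = 101 + 33 = 134)
-394 + W*D(15, -6) = -394 + 134*(10*(-6)) = -394 + 134*(-60) = -394 - 8040 = -8434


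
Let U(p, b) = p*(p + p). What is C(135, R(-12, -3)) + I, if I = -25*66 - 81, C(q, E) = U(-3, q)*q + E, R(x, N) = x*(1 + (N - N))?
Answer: 687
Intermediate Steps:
U(p, b) = 2*p**2 (U(p, b) = p*(2*p) = 2*p**2)
R(x, N) = x (R(x, N) = x*(1 + 0) = x*1 = x)
C(q, E) = E + 18*q (C(q, E) = (2*(-3)**2)*q + E = (2*9)*q + E = 18*q + E = E + 18*q)
I = -1731 (I = -1650 - 81 = -1731)
C(135, R(-12, -3)) + I = (-12 + 18*135) - 1731 = (-12 + 2430) - 1731 = 2418 - 1731 = 687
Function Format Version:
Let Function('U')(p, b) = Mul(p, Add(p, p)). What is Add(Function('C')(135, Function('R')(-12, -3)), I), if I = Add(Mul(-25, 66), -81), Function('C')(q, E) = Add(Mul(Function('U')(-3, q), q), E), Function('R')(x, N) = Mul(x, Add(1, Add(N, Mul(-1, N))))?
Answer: 687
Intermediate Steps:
Function('U')(p, b) = Mul(2, Pow(p, 2)) (Function('U')(p, b) = Mul(p, Mul(2, p)) = Mul(2, Pow(p, 2)))
Function('R')(x, N) = x (Function('R')(x, N) = Mul(x, Add(1, 0)) = Mul(x, 1) = x)
Function('C')(q, E) = Add(E, Mul(18, q)) (Function('C')(q, E) = Add(Mul(Mul(2, Pow(-3, 2)), q), E) = Add(Mul(Mul(2, 9), q), E) = Add(Mul(18, q), E) = Add(E, Mul(18, q)))
I = -1731 (I = Add(-1650, -81) = -1731)
Add(Function('C')(135, Function('R')(-12, -3)), I) = Add(Add(-12, Mul(18, 135)), -1731) = Add(Add(-12, 2430), -1731) = Add(2418, -1731) = 687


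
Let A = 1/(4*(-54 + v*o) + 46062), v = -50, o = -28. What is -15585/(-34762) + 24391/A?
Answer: 43620031511717/34762 ≈ 1.2548e+9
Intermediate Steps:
A = 1/51446 (A = 1/(4*(-54 - 50*(-28)) + 46062) = 1/(4*(-54 + 1400) + 46062) = 1/(4*1346 + 46062) = 1/(5384 + 46062) = 1/51446 ≈ 1.9438e-5)
-15585/(-34762) + 24391/A = -15585/(-34762) + 24391/(1/51446) = -15585*(-1/34762) + 24391*51446 = 15585/34762 + 1254819386 = 43620031511717/34762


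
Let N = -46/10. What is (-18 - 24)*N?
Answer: 966/5 ≈ 193.20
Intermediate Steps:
N = -23/5 (N = -46*1/10 = -23/5 ≈ -4.6000)
(-18 - 24)*N = (-18 - 24)*(-23/5) = -42*(-23/5) = 966/5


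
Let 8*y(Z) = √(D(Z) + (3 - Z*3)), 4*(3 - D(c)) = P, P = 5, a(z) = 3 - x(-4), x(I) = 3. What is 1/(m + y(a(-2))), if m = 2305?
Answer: 590080/1360134381 - 16*√19/1360134381 ≈ 0.00043379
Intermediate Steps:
a(z) = 0 (a(z) = 3 - 1*3 = 3 - 3 = 0)
D(c) = 7/4 (D(c) = 3 - ¼*5 = 3 - 5/4 = 7/4)
y(Z) = √(19/4 - 3*Z)/8 (y(Z) = √(7/4 + (3 - Z*3))/8 = √(7/4 + (3 - 3*Z))/8 = √(19/4 - 3*Z)/8)
1/(m + y(a(-2))) = 1/(2305 + √(19 - 12*0)/16) = 1/(2305 + √(19 + 0)/16) = 1/(2305 + √19/16)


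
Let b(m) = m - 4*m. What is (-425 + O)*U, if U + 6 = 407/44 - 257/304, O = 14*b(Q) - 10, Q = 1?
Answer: -348687/304 ≈ -1147.0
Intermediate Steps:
b(m) = -3*m
O = -52 (O = 14*(-3*1) - 10 = 14*(-3) - 10 = -42 - 10 = -52)
U = 731/304 (U = -6 + (407/44 - 257/304) = -6 + (407*(1/44) - 257*1/304) = -6 + (37/4 - 257/304) = -6 + 2555/304 = 731/304 ≈ 2.4046)
(-425 + O)*U = (-425 - 52)*(731/304) = -477*731/304 = -348687/304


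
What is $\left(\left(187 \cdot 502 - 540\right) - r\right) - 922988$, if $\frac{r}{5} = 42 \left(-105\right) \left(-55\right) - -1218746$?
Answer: $-8136134$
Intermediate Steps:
$r = 7306480$ ($r = 5 \left(42 \left(-105\right) \left(-55\right) - -1218746\right) = 5 \left(\left(-4410\right) \left(-55\right) + 1218746\right) = 5 \left(242550 + 1218746\right) = 5 \cdot 1461296 = 7306480$)
$\left(\left(187 \cdot 502 - 540\right) - r\right) - 922988 = \left(\left(187 \cdot 502 - 540\right) - 7306480\right) - 922988 = \left(\left(93874 - 540\right) - 7306480\right) - 922988 = \left(93334 - 7306480\right) - 922988 = -7213146 - 922988 = -8136134$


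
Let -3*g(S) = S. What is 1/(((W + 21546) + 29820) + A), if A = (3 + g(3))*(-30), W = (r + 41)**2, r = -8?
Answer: 1/52395 ≈ 1.9086e-5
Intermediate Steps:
g(S) = -S/3
W = 1089 (W = (-8 + 41)**2 = 33**2 = 1089)
A = -60 (A = (3 - 1/3*3)*(-30) = (3 - 1)*(-30) = 2*(-30) = -60)
1/(((W + 21546) + 29820) + A) = 1/(((1089 + 21546) + 29820) - 60) = 1/((22635 + 29820) - 60) = 1/(52455 - 60) = 1/52395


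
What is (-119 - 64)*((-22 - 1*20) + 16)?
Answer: 4758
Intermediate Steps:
(-119 - 64)*((-22 - 1*20) + 16) = -183*((-22 - 20) + 16) = -183*(-42 + 16) = -183*(-26) = 4758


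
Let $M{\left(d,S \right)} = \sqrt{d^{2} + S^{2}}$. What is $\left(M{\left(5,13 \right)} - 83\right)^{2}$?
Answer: $\left(83 - \sqrt{194}\right)^{2} \approx 4770.9$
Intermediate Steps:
$M{\left(d,S \right)} = \sqrt{S^{2} + d^{2}}$
$\left(M{\left(5,13 \right)} - 83\right)^{2} = \left(\sqrt{13^{2} + 5^{2}} - 83\right)^{2} = \left(\sqrt{169 + 25} - 83\right)^{2} = \left(\sqrt{194} - 83\right)^{2} = \left(-83 + \sqrt{194}\right)^{2}$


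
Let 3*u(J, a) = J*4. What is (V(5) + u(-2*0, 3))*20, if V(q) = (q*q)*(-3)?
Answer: -1500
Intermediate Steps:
u(J, a) = 4*J/3 (u(J, a) = (J*4)/3 = (4*J)/3 = 4*J/3)
V(q) = -3*q² (V(q) = q²*(-3) = -3*q²)
(V(5) + u(-2*0, 3))*20 = (-3*5² + 4*(-2*0)/3)*20 = (-3*25 + (4/3)*0)*20 = (-75 + 0)*20 = -75*20 = -1500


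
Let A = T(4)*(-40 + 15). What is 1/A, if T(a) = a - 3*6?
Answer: 1/350 ≈ 0.0028571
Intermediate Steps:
T(a) = -18 + a (T(a) = a - 18 = -18 + a)
A = 350 (A = (-18 + 4)*(-40 + 15) = -14*(-25) = 350)
1/A = 1/350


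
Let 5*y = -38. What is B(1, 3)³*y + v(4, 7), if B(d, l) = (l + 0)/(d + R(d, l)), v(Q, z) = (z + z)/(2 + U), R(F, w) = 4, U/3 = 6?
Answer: -1177/1250 ≈ -0.94160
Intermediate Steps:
U = 18 (U = 3*6 = 18)
v(Q, z) = z/10 (v(Q, z) = (z + z)/(2 + 18) = (2*z)/20 = (2*z)*(1/20) = z/10)
B(d, l) = l/(4 + d) (B(d, l) = (l + 0)/(d + 4) = l/(4 + d))
y = -38/5 (y = (⅕)*(-38) = -38/5 ≈ -7.6000)
B(1, 3)³*y + v(4, 7) = (3/(4 + 1))³*(-38/5) + (⅒)*7 = (3/5)³*(-38/5) + 7/10 = (3*(⅕))³*(-38/5) + 7/10 = (⅗)³*(-38/5) + 7/10 = (27/125)*(-38/5) + 7/10 = -1026/625 + 7/10 = -1177/1250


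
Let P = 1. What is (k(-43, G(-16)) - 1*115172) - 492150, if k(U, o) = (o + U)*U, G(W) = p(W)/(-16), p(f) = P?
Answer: -9687525/16 ≈ -6.0547e+5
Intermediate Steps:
p(f) = 1
G(W) = -1/16 (G(W) = 1/(-16) = 1*(-1/16) = -1/16)
k(U, o) = U*(U + o) (k(U, o) = (U + o)*U = U*(U + o))
(k(-43, G(-16)) - 1*115172) - 492150 = (-43*(-43 - 1/16) - 1*115172) - 492150 = (-43*(-689/16) - 115172) - 492150 = (29627/16 - 115172) - 492150 = -1813125/16 - 492150 = -9687525/16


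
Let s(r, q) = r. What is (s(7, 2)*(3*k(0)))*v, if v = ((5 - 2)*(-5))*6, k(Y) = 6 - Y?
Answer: -11340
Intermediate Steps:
v = -90 (v = (3*(-5))*6 = -15*6 = -90)
(s(7, 2)*(3*k(0)))*v = (7*(3*(6 - 1*0)))*(-90) = (7*(3*(6 + 0)))*(-90) = (7*(3*6))*(-90) = (7*18)*(-90) = 126*(-90) = -11340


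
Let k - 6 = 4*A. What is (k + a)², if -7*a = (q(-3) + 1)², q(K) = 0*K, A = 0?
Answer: 1681/49 ≈ 34.306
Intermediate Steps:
q(K) = 0
k = 6 (k = 6 + 4*0 = 6 + 0 = 6)
a = -⅐ (a = -(0 + 1)²/7 = -⅐*1² = -⅐*1 = -⅐ ≈ -0.14286)
(k + a)² = (6 - ⅐)² = (41/7)² = 1681/49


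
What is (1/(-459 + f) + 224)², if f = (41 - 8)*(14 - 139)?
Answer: 1054349044225/21013056 ≈ 50176.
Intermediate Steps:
f = -4125 (f = 33*(-125) = -4125)
(1/(-459 + f) + 224)² = (1/(-459 - 4125) + 224)² = (1/(-4584) + 224)² = (-1/4584 + 224)² = (1026815/4584)² = 1054349044225/21013056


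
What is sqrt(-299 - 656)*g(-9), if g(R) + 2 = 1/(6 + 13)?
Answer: -37*I*sqrt(955)/19 ≈ -60.18*I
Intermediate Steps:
g(R) = -37/19 (g(R) = -2 + 1/(6 + 13) = -2 + 1/19 = -37/19)
sqrt(-299 - 656)*g(-9) = sqrt(-299 - 656)*(-37/19) = sqrt(-955)*(-37/19) = (I*sqrt(955))*(-37/19) = -37*I*sqrt(955)/19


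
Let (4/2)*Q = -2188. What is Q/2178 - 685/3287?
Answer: -2543954/3579543 ≈ -0.71069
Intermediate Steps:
Q = -1094 (Q = (½)*(-2188) = -1094)
Q/2178 - 685/3287 = -1094/2178 - 685/3287 = -1094*1/2178 - 685*1/3287 = -547/1089 - 685/3287 = -2543954/3579543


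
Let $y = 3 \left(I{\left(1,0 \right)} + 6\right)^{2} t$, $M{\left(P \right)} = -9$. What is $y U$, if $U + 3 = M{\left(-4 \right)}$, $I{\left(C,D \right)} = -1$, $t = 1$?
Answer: $-900$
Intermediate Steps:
$y = 75$ ($y = 3 \left(-1 + 6\right)^{2} \cdot 1 = 3 \cdot 5^{2} \cdot 1 = 3 \cdot 25 \cdot 1 = 75 \cdot 1 = 75$)
$U = -12$ ($U = -3 - 9 = -12$)
$y U = 75 \left(-12\right) = -900$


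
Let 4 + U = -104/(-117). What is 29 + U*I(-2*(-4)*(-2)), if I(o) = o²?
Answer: -6907/9 ≈ -767.44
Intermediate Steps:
U = -28/9 (U = -4 - 104/(-117) = -4 - 104*(-1/117) = -4 + 8/9 = -28/9 ≈ -3.1111)
29 + U*I(-2*(-4)*(-2)) = 29 - 28*(-2*(-4)*(-2))²/9 = 29 - 28*(8*(-2))²/9 = 29 - 28/9*(-16)² = 29 - 28/9*256 = 29 - 7168/9 = -6907/9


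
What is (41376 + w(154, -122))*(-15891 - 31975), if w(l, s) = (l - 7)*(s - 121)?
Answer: -270682230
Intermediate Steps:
w(l, s) = (-121 + s)*(-7 + l) (w(l, s) = (-7 + l)*(-121 + s) = (-121 + s)*(-7 + l))
(41376 + w(154, -122))*(-15891 - 31975) = (41376 + (847 - 121*154 - 7*(-122) + 154*(-122)))*(-15891 - 31975) = (41376 + (847 - 18634 + 854 - 18788))*(-47866) = (41376 - 35721)*(-47866) = 5655*(-47866) = -270682230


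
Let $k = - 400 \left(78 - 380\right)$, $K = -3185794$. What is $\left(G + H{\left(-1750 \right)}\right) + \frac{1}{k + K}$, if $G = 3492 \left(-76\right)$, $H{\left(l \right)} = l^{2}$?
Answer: $\frac{8573119237351}{3064994} \approx 2.7971 \cdot 10^{6}$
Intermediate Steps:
$k = 120800$ ($k = \left(-400\right) \left(-302\right) = 120800$)
$G = -265392$
$\left(G + H{\left(-1750 \right)}\right) + \frac{1}{k + K} = \left(-265392 + \left(-1750\right)^{2}\right) + \frac{1}{120800 - 3185794} = \left(-265392 + 3062500\right) + \frac{1}{-3064994} = 2797108 - \frac{1}{3064994} = \frac{8573119237351}{3064994}$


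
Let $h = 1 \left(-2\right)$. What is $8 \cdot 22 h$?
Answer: $-352$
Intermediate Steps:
$h = -2$
$8 \cdot 22 h = 8 \cdot 22 \left(-2\right) = 176 \left(-2\right) = -352$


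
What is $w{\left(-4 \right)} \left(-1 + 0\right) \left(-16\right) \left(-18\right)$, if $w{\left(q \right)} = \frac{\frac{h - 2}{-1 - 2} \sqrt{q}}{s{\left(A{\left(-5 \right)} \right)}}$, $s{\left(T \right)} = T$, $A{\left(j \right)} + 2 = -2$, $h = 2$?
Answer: $0$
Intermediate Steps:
$A{\left(j \right)} = -4$ ($A{\left(j \right)} = -2 - 2 = -4$)
$w{\left(q \right)} = 0$ ($w{\left(q \right)} = \frac{\frac{2 - 2}{-1 - 2} \sqrt{q}}{-4} = \frac{0}{-3} \sqrt{q} \left(- \frac{1}{4}\right) = 0 \left(- \frac{1}{3}\right) \sqrt{q} \left(- \frac{1}{4}\right) = 0 \sqrt{q} \left(- \frac{1}{4}\right) = 0 \left(- \frac{1}{4}\right) = 0$)
$w{\left(-4 \right)} \left(-1 + 0\right) \left(-16\right) \left(-18\right) = 0 \left(-1 + 0\right) \left(-16\right) \left(-18\right) = 0 \left(-1\right) \left(-16\right) \left(-18\right) = 0 \left(-16\right) \left(-18\right) = 0 \left(-18\right) = 0$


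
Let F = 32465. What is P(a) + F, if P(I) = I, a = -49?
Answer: 32416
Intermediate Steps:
P(a) + F = -49 + 32465 = 32416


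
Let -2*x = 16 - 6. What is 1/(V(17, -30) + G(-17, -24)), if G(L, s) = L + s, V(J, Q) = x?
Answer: -1/46 ≈ -0.021739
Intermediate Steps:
x = -5 (x = -(16 - 6)/2 = -1/2*10 = -5)
V(J, Q) = -5
1/(V(17, -30) + G(-17, -24)) = 1/(-5 + (-17 - 24)) = 1/(-5 - 41) = 1/(-46) = -1/46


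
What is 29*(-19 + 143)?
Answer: 3596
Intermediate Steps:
29*(-19 + 143) = 29*124 = 3596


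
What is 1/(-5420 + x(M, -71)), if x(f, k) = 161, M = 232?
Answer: -1/5259 ≈ -0.00019015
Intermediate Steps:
1/(-5420 + x(M, -71)) = 1/(-5420 + 161) = 1/(-5259) = -1/5259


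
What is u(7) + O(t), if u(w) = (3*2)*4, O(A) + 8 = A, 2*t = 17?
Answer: 49/2 ≈ 24.500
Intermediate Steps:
t = 17/2 (t = (½)*17 = 17/2 ≈ 8.5000)
O(A) = -8 + A
u(w) = 24 (u(w) = 6*4 = 24)
u(7) + O(t) = 24 + (-8 + 17/2) = 24 + ½ = 49/2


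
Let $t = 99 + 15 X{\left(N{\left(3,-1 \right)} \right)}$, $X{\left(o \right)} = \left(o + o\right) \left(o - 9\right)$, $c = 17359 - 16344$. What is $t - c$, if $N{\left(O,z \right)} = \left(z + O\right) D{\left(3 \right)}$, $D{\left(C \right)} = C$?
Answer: $-1456$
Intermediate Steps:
$N{\left(O,z \right)} = 3 O + 3 z$ ($N{\left(O,z \right)} = \left(z + O\right) 3 = \left(O + z\right) 3 = 3 O + 3 z$)
$c = 1015$
$X{\left(o \right)} = 2 o \left(-9 + o\right)$
$t = -441$ ($t = 99 + 15 \cdot 2 \left(3 \cdot 3 + 3 \left(-1\right)\right) \left(-9 + \left(3 \cdot 3 + 3 \left(-1\right)\right)\right) = 99 + 15 \cdot 2 \left(9 - 3\right) \left(-9 + \left(9 - 3\right)\right) = 99 + 15 \cdot 2 \cdot 6 \left(-9 + 6\right) = 99 + 15 \cdot 2 \cdot 6 \left(-3\right) = 99 + 15 \left(-36\right) = 99 - 540 = -441$)
$t - c = -441 - 1015 = -1456$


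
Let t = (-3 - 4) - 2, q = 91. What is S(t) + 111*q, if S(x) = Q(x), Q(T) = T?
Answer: 10092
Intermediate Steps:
t = -9 (t = -7 - 2 = -9)
S(x) = x
S(t) + 111*q = -9 + 111*91 = -9 + 10101 = 10092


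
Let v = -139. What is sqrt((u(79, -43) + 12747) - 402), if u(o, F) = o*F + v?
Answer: sqrt(8809) ≈ 93.856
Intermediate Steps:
u(o, F) = -139 + F*o (u(o, F) = o*F - 139 = F*o - 139 = -139 + F*o)
sqrt((u(79, -43) + 12747) - 402) = sqrt(((-139 - 43*79) + 12747) - 402) = sqrt(((-139 - 3397) + 12747) - 402) = sqrt((-3536 + 12747) - 402) = sqrt(9211 - 402) = sqrt(8809)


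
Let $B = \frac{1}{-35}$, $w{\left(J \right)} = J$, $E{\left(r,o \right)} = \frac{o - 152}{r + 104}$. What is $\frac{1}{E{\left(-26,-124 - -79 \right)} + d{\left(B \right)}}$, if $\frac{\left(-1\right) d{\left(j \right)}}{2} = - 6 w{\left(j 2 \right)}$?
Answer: $- \frac{2730}{8767} \approx -0.3114$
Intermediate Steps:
$E{\left(r,o \right)} = \frac{-152 + o}{104 + r}$
$B = - \frac{1}{35} \approx -0.028571$
$d{\left(j \right)} = 24 j$ ($d{\left(j \right)} = - 2 \left(- 6 j 2\right) = - 2 \left(- 6 \cdot 2 j\right) = - 2 \left(- 12 j\right) = 24 j$)
$\frac{1}{E{\left(-26,-124 - -79 \right)} + d{\left(B \right)}} = \frac{1}{\frac{-152 - 45}{104 - 26} + 24 \left(- \frac{1}{35}\right)} = \frac{1}{\frac{-152 + \left(-124 + 79\right)}{78} - \frac{24}{35}} = \frac{1}{\frac{-152 - 45}{78} - \frac{24}{35}} = \frac{1}{\frac{1}{78} \left(-197\right) - \frac{24}{35}} = \frac{1}{- \frac{197}{78} - \frac{24}{35}} = \frac{1}{- \frac{8767}{2730}} = - \frac{2730}{8767}$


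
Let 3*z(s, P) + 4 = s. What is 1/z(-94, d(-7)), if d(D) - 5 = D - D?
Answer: -3/98 ≈ -0.030612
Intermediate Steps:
d(D) = 5 (d(D) = 5 + (D - D) = 5 + 0 = 5)
z(s, P) = -4/3 + s/3
1/z(-94, d(-7)) = 1/(-4/3 + (1/3)*(-94)) = 1/(-4/3 - 94/3) = 1/(-98/3) = -3/98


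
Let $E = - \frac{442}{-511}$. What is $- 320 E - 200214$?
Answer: $- \frac{102450794}{511} \approx -2.0049 \cdot 10^{5}$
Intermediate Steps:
$E = \frac{442}{511}$ ($E = \left(-442\right) \left(- \frac{1}{511}\right) = \frac{442}{511} \approx 0.86497$)
$- 320 E - 200214 = \left(-320\right) \frac{442}{511} - 200214 = - \frac{141440}{511} - 200214 = - \frac{102450794}{511}$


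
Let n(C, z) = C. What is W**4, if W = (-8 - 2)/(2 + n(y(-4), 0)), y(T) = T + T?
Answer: 625/81 ≈ 7.7160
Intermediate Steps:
y(T) = 2*T
W = 5/3 (W = (-8 - 2)/(2 + 2*(-4)) = -10/(2 - 8) = -10/(-6) = -10*(-1/6) = 5/3 ≈ 1.6667)
W**4 = (5/3)**4 = 625/81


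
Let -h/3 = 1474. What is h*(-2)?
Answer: 8844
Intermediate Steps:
h = -4422 (h = -3*1474 = -4422)
h*(-2) = -4422*(-2) = 8844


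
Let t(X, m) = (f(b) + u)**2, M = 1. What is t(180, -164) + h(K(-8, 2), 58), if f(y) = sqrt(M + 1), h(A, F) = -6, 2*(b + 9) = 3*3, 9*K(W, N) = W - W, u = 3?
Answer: 5 + 6*sqrt(2) ≈ 13.485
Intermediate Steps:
K(W, N) = 0 (K(W, N) = (W - W)/9 = (1/9)*0 = 0)
b = -9/2 (b = -9 + (3*3)/2 = -9 + (1/2)*9 = -9 + 9/2 = -9/2 ≈ -4.5000)
f(y) = sqrt(2) (f(y) = sqrt(1 + 1) = sqrt(2))
t(X, m) = (3 + sqrt(2))**2 (t(X, m) = (sqrt(2) + 3)**2 = (3 + sqrt(2))**2)
t(180, -164) + h(K(-8, 2), 58) = (3 + sqrt(2))**2 - 6 = -6 + (3 + sqrt(2))**2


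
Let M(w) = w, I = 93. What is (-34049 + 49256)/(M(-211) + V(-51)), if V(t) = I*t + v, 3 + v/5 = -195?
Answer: -15207/5944 ≈ -2.5584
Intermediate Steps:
v = -990 (v = -15 + 5*(-195) = -15 - 975 = -990)
V(t) = -990 + 93*t (V(t) = 93*t - 990 = -990 + 93*t)
(-34049 + 49256)/(M(-211) + V(-51)) = (-34049 + 49256)/(-211 + (-990 + 93*(-51))) = 15207/(-211 + (-990 - 4743)) = 15207/(-211 - 5733) = 15207/(-5944) = 15207*(-1/5944) = -15207/5944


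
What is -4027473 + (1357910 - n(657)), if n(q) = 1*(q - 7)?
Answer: -2670213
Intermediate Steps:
n(q) = -7 + q (n(q) = 1*(-7 + q) = -7 + q)
-4027473 + (1357910 - n(657)) = -4027473 + (1357910 - (-7 + 657)) = -4027473 + (1357910 - 1*650) = -4027473 + (1357910 - 650) = -4027473 + 1357260 = -2670213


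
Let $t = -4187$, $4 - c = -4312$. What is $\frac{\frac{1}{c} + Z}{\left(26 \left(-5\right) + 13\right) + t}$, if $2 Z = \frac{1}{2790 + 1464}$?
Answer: $- \frac{1603}{19755644064} \approx -8.1141 \cdot 10^{-8}$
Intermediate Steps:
$c = 4316$ ($c = 4 - -4312 = 4 + 4312 = 4316$)
$Z = \frac{1}{8508}$ ($Z = \frac{1}{2 \left(2790 + 1464\right)} = \frac{1}{2 \cdot 4254} = \frac{1}{2} \cdot \frac{1}{4254} = \frac{1}{8508} \approx 0.00011754$)
$\frac{\frac{1}{c} + Z}{\left(26 \left(-5\right) + 13\right) + t} = \frac{\frac{1}{4316} + \frac{1}{8508}}{\left(26 \left(-5\right) + 13\right) - 4187} = \frac{\frac{1}{4316} + \frac{1}{8508}}{\left(-130 + 13\right) - 4187} = \frac{1603}{4590066 \left(-117 - 4187\right)} = \frac{1603}{4590066 \left(-4304\right)} = \frac{1603}{4590066} \left(- \frac{1}{4304}\right) = - \frac{1603}{19755644064}$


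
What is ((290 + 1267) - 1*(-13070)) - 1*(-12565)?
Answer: 27192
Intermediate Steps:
((290 + 1267) - 1*(-13070)) - 1*(-12565) = (1557 + 13070) + 12565 = 14627 + 12565 = 27192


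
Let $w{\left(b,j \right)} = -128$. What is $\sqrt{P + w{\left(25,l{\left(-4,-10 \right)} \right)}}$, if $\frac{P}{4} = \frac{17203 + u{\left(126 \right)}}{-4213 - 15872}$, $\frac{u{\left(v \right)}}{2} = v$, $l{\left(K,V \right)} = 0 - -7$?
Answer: $\frac{2 i \sqrt{530384595}}{4017} \approx 11.466 i$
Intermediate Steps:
$l{\left(K,V \right)} = 7$ ($l{\left(K,V \right)} = 0 + 7 = 7$)
$u{\left(v \right)} = 2 v$
$P = - \frac{13964}{4017}$ ($P = 4 \frac{17203 + 2 \cdot 126}{-4213 - 15872} = 4 \frac{17203 + 252}{-20085} = 4 \cdot 17455 \left(- \frac{1}{20085}\right) = 4 \left(- \frac{3491}{4017}\right) = - \frac{13964}{4017} \approx -3.4762$)
$\sqrt{P + w{\left(25,l{\left(-4,-10 \right)} \right)}} = \sqrt{- \frac{13964}{4017} - 128} = \sqrt{- \frac{528140}{4017}} = \frac{2 i \sqrt{530384595}}{4017}$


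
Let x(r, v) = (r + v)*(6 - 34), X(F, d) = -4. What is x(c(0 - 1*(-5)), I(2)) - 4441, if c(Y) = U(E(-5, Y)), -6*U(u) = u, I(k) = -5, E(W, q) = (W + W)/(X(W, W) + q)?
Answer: -13043/3 ≈ -4347.7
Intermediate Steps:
E(W, q) = 2*W/(-4 + q) (E(W, q) = (W + W)/(-4 + q) = (2*W)/(-4 + q) = 2*W/(-4 + q))
U(u) = -u/6
c(Y) = 5/(3*(-4 + Y)) (c(Y) = -(-5)/(3*(-4 + Y)) = 5/(3*(-4 + Y)))
x(r, v) = -28*r - 28*v (x(r, v) = (r + v)*(-28) = -28*r - 28*v)
x(c(0 - 1*(-5)), I(2)) - 4441 = (-140/(3*(-4 + (0 - 1*(-5)))) - 28*(-5)) - 4441 = (-140/(3*(-4 + (0 + 5))) + 140) - 4441 = (-140/(3*(-4 + 5)) + 140) - 4441 = (-140/(3*1) + 140) - 4441 = (-140/3 + 140) - 4441 = 280/3 - 4441 = -13043/3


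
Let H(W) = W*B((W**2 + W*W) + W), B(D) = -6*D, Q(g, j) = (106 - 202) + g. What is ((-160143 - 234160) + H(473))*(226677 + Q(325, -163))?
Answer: -288538770673786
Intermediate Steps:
Q(g, j) = -96 + g
H(W) = W*(-12*W**2 - 6*W) (H(W) = W*(-6*((W**2 + W*W) + W)) = W*(-6*((W**2 + W**2) + W)) = W*(-6*(2*W**2 + W)) = W*(-6*(W + 2*W**2)) = W*(-12*W**2 - 6*W))
((-160143 - 234160) + H(473))*(226677 + Q(325, -163)) = ((-160143 - 234160) + 473**2*(-6 - 12*473))*(226677 + (-96 + 325)) = (-394303 + 223729*(-6 - 5676))*(226677 + 229) = (-394303 + 223729*(-5682))*226906 = (-394303 - 1271228178)*226906 = -1271622481*226906 = -288538770673786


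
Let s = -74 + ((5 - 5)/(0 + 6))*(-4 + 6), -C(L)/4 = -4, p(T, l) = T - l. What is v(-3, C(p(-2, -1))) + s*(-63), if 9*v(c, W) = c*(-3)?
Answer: 4663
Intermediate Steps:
C(L) = 16 (C(L) = -4*(-4) = 16)
v(c, W) = -c/3 (v(c, W) = (c*(-3))/9 = (-3*c)/9 = -c/3)
s = -74 (s = -74 + (0/6)*2 = -74 + (0*(1/6))*2 = -74 + 0*2 = -74 + 0 = -74)
v(-3, C(p(-2, -1))) + s*(-63) = -1/3*(-3) - 74*(-63) = 1 + 4662 = 4663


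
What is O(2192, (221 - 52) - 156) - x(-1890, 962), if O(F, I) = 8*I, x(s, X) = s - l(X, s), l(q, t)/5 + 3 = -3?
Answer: 1964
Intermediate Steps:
l(q, t) = -30 (l(q, t) = -15 + 5*(-3) = -15 - 15 = -30)
x(s, X) = 30 + s (x(s, X) = s - 1*(-30) = s + 30 = 30 + s)
O(2192, (221 - 52) - 156) - x(-1890, 962) = 8*((221 - 52) - 156) - (30 - 1890) = 8*(169 - 156) - 1*(-1860) = 8*13 + 1860 = 104 + 1860 = 1964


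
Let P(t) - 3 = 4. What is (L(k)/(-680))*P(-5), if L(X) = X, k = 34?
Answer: -7/20 ≈ -0.35000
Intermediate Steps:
P(t) = 7 (P(t) = 3 + 4 = 7)
(L(k)/(-680))*P(-5) = (34/(-680))*7 = (34*(-1/680))*7 = -1/20*7 = -7/20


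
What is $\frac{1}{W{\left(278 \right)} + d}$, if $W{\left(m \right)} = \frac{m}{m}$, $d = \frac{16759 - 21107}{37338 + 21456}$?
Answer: $\frac{29397}{27223} \approx 1.0799$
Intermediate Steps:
$d = - \frac{2174}{29397}$ ($d = - \frac{4348}{58794} = \left(-4348\right) \frac{1}{58794} = - \frac{2174}{29397} \approx -0.073953$)
$W{\left(m \right)} = 1$
$\frac{1}{W{\left(278 \right)} + d} = \frac{1}{1 - \frac{2174}{29397}} = \frac{1}{\frac{27223}{29397}} = \frac{29397}{27223}$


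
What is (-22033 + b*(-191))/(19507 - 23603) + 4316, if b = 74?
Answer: 17714503/4096 ≈ 4324.8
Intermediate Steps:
(-22033 + b*(-191))/(19507 - 23603) + 4316 = (-22033 + 74*(-191))/(19507 - 23603) + 4316 = (-22033 - 14134)/(-4096) + 4316 = -36167*(-1/4096) + 4316 = 36167/4096 + 4316 = 17714503/4096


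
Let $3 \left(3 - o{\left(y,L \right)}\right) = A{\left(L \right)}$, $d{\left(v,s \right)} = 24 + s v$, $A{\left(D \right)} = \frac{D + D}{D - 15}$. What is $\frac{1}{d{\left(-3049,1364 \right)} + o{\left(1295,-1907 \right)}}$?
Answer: $- \frac{2883}{11989848254} \approx -2.4045 \cdot 10^{-7}$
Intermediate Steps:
$A{\left(D \right)} = \frac{2 D}{-15 + D}$
$o{\left(y,L \right)} = 3 - \frac{2 L}{3 \left(-15 + L\right)}$ ($o{\left(y,L \right)} = 3 - \frac{2 L \frac{1}{-15 + L}}{3} = 3 - \frac{2 L}{3 \left(-15 + L\right)}$)
$\frac{1}{d{\left(-3049,1364 \right)} + o{\left(1295,-1907 \right)}} = \frac{1}{\left(24 + 1364 \left(-3049\right)\right) + \frac{-135 + 7 \left(-1907\right)}{3 \left(-15 - 1907\right)}} = \frac{1}{\left(24 - 4158836\right) + \frac{-135 - 13349}{3 \left(-1922\right)}} = \frac{1}{-4158812 + \frac{1}{3} \left(- \frac{1}{1922}\right) \left(-13484\right)} = \frac{1}{-4158812 + \frac{6742}{2883}} = \frac{1}{- \frac{11989848254}{2883}} = - \frac{2883}{11989848254}$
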